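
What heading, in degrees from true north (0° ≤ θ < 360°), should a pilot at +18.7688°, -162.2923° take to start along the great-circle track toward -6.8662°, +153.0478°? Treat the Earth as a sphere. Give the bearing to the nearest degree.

Δλ = 153.0478 − -162.2923 = 315.3401°; wrapped into (−180°, 180°]: -44.6599°.
θ = atan2( sin Δλ · cos φ₂ , cos φ₁ · sin φ₂ − sin φ₁ · cos φ₂ · cos Δλ )
  = atan2(-0.69786, -0.34041) = -116.003° → normalised to [0°, 360°): 243.997°.

244°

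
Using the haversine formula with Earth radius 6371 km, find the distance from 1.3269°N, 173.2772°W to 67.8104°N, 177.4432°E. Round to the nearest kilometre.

7427 km

Δλ = 177.4432 − -173.2772 = 350.7204°; wrapped into (−180°, 180°]: -9.2796°.
Δφ = 67.8104 − 1.3269 = 66.4835°.
a = sin²(Δφ/2) + cos φ₁ · cos φ₂ · sin²(Δλ/2) = 0.302964.
c = 2·atan2(√a, √(1−a)) = 1.16574 rad → d = 6371·c ≈ 7426.92 km.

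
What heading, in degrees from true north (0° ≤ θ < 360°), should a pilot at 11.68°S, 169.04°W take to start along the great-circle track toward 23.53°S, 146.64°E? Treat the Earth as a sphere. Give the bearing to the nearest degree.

Δλ = 146.64 − -169.04 = 315.68°; wrapped into (−180°, 180°]: -44.32°.
θ = atan2( sin Δλ · cos φ₂ , cos φ₁ · sin φ₂ − sin φ₁ · cos φ₂ · cos Δλ )
  = atan2(-0.64057, -0.25817) = -111.951° → normalised to [0°, 360°): 248.049°.

248°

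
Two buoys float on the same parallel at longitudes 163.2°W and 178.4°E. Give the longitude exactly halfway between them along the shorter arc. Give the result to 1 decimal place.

Signed shortest Δλ from -163.2° to +178.4° is -18.4°.
Midpoint longitude = -163.2° + (-18.4°)/2 = -163.2° − 9.2° = -172.4°.
(The naïve average (-163.2 + +178.4)/2 = 7.6° is on the wrong side of the globe.)

172.4°W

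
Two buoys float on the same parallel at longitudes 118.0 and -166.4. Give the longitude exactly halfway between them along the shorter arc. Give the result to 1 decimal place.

Signed shortest Δλ from +118.0° to -166.4° is +75.6°.
Midpoint longitude = +118.0° + (+75.6°)/2 = +118.0° + 37.8° = +155.8°.
(The naïve average (+118.0 + -166.4)/2 = -24.2° is on the wrong side of the globe.)

+155.8°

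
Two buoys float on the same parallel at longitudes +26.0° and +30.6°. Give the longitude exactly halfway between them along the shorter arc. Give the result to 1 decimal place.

Signed shortest Δλ from +26.0° to +30.6° is +4.6°.
Midpoint longitude = +26.0° + (+4.6°)/2 = +26.0° + 2.3° = +28.3°.

+28.3°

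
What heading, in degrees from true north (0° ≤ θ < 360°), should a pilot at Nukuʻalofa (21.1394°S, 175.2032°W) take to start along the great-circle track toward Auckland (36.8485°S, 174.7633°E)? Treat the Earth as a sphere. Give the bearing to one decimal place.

206.9°

Δλ = 174.7633 − -175.2032 = 349.9665°; wrapped into (−180°, 180°]: -10.0335°.
θ = atan2( sin Δλ · cos φ₂ , cos φ₁ · sin φ₂ − sin φ₁ · cos φ₂ · cos Δλ )
  = atan2(-0.13942, -0.27517) = -153.130° → normalised to [0°, 360°): 206.870°.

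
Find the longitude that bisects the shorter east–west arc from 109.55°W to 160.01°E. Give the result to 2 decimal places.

Signed shortest Δλ from -109.55° to +160.01° is -90.44°.
Midpoint longitude = -109.55° + (-90.44°)/2 = -109.55° − 45.22° = -154.77°.
(The naïve average (-109.55 + +160.01)/2 = 25.23° is on the wrong side of the globe.)

154.77°W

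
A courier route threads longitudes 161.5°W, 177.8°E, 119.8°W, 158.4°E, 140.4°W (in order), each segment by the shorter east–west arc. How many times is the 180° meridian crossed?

Leg 1: -161.5° → +177.8°, shortest Δλ = -20.7° (west) — crosses 180°.
Leg 2: +177.8° → -119.8°, shortest Δλ = 62.4° (east) — crosses 180°.
Leg 3: -119.8° → +158.4°, shortest Δλ = -81.8° (west) — crosses 180°.
Leg 4: +158.4° → -140.4°, shortest Δλ = 61.2° (east) — crosses 180°.
Total crossings: 4.

4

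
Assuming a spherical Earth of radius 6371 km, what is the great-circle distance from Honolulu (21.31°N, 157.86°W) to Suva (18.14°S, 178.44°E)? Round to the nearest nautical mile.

2748 nmi

Δλ = 178.44 − -157.86 = 336.30°; wrapped into (−180°, 180°]: -23.70°.
Δφ = -18.14 − 21.31 = -39.45°.
a = sin²(Δφ/2) + cos φ₁ · cos φ₂ · sin²(Δλ/2) = 0.151243.
c = 2·atan2(√a, √(1−a)) = 0.79887 rad → d = 6371·c ≈ 5089.63 km ≈ 2748.18 nmi.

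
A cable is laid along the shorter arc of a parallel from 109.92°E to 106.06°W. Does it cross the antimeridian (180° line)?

Yes

Naïve |-106.06 − 109.92| = 215.98° > 180°, so the shorter arc goes the other way round — across 180°.
Signed shortest Δλ = ((-106.06 − 109.92 + 180) mod 360) − 180 = 144.02°.
Going east by 144.02° from +109.92° passes through 180° before reaching -106.06°.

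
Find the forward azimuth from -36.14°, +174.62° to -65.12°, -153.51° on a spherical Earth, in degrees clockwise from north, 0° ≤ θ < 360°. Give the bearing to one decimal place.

156.9°

Δλ = -153.51 − 174.62 = -328.13°; wrapped into (−180°, 180°]: 31.87°.
θ = atan2( sin Δλ · cos φ₂ , cos φ₁ · sin φ₂ − sin φ₁ · cos φ₂ · cos Δλ )
  = atan2(0.22214, -0.52191) = 156.944° → normalised to [0°, 360°): 156.944°.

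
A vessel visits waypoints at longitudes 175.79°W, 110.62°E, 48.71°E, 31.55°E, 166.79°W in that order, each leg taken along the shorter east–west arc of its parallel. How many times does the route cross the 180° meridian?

2

Leg 1: -175.79° → +110.62°, shortest Δλ = -73.59° (west) — crosses 180°.
Leg 2: +110.62° → +48.71°, shortest Δλ = -61.91° (west) — does not cross 180°.
Leg 3: +48.71° → +31.55°, shortest Δλ = -17.16° (west) — does not cross 180°.
Leg 4: +31.55° → -166.79°, shortest Δλ = 161.66° (east) — crosses 180°.
Total crossings: 2.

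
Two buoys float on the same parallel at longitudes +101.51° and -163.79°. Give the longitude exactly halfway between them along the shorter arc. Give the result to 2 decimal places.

Signed shortest Δλ from +101.51° to -163.79° is +94.70°.
Midpoint longitude = +101.51° + (+94.70°)/2 = +101.51° + 47.35° = +148.86°.
(The naïve average (+101.51 + -163.79)/2 = -31.14° is on the wrong side of the globe.)

+148.86°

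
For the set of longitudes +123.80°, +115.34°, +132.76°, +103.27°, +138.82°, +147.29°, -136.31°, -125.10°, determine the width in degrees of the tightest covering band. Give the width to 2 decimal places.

Sort the longitudes: -136.31°, -125.10°, +103.27°, +115.34°, +123.80°, +132.76°, +138.82°, +147.29°.
Eastward gaps between consecutive values (wrapping around): 11.21°, 228.37°, 12.07°, 8.46°, 8.96°, 6.06°, 8.47°, 76.40°.
Largest gap = 228.37° ⇒ minimal covering band is its complement: 360° − 228.37° = 131.63°.
Band runs from +103.27° eastward to -125.10°, crossing the antimeridian.

131.63°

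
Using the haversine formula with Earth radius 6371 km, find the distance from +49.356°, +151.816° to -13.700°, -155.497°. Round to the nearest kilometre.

8699 km

Δλ = -155.497 − 151.816 = -307.313°; wrapped into (−180°, 180°]: 52.687°.
Δφ = -13.700 − 49.356 = -63.056°.
a = sin²(Δφ/2) + cos φ₁ · cos φ₂ · sin²(Δλ/2) = 0.398053.
c = 2·atan2(√a, √(1−a)) = 1.36546 rad → d = 6371·c ≈ 8699.37 km.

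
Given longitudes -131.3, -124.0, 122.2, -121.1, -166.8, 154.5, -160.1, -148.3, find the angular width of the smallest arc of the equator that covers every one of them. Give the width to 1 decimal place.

116.7°

Sort the longitudes: -166.8°, -160.1°, -148.3°, -131.3°, -124.0°, -121.1°, +122.2°, +154.5°.
Eastward gaps between consecutive values (wrapping around): 6.7°, 11.8°, 17.0°, 7.3°, 2.9°, 243.3°, 32.3°, 38.7°.
Largest gap = 243.3° ⇒ minimal covering band is its complement: 360° − 243.3° = 116.7°.
Band runs from +122.2° eastward to -121.1°, crossing the antimeridian.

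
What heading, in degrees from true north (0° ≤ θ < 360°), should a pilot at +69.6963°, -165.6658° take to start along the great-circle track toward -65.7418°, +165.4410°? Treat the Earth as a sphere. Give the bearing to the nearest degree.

Δλ = 165.4410 − -165.6658 = 331.1068°; wrapped into (−180°, 180°]: -28.8932°.
θ = atan2( sin Δλ · cos φ₂ , cos φ₁ · sin φ₂ − sin φ₁ · cos φ₂ · cos Δλ )
  = atan2(-0.19851, -0.65372) = -163.108° → normalised to [0°, 360°): 196.892°.

197°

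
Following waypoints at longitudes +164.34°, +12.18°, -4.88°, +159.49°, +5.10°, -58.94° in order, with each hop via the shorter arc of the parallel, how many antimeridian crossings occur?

Leg 1: +164.34° → +12.18°, shortest Δλ = -152.16° (west) — does not cross 180°.
Leg 2: +12.18° → -4.88°, shortest Δλ = -17.06° (west) — does not cross 180°.
Leg 3: -4.88° → +159.49°, shortest Δλ = 164.37° (east) — does not cross 180°.
Leg 4: +159.49° → +5.10°, shortest Δλ = -154.39° (west) — does not cross 180°.
Leg 5: +5.10° → -58.94°, shortest Δλ = -64.04° (west) — does not cross 180°.
Total crossings: 0.

0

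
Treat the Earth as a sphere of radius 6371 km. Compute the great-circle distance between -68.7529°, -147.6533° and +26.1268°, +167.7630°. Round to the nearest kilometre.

11152 km

Δλ = 167.7630 − -147.6533 = 315.4163°; wrapped into (−180°, 180°]: -44.5837°.
Δφ = 26.1268 − -68.7529 = 94.8797°.
a = sin²(Δφ/2) + cos φ₁ · cos φ₂ · sin²(Δλ/2) = 0.589347.
c = 2·atan2(√a, √(1−a)) = 1.75046 rad → d = 6371·c ≈ 11152.16 km.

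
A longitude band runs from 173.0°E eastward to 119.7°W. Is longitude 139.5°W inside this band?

Band width going east from +173.0° to -119.7°: ((-119.7 − 173.0) mod 360) = 67.3°.
Offset of -139.5° east of the west edge: ((-139.5 − 173.0) mod 360) = 47.5°.
47.5° ≤ 67.3° ⇒ inside.

Yes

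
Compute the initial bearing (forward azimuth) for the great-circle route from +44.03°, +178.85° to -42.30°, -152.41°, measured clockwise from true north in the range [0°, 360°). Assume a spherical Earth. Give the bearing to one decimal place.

Δλ = -152.41 − 178.85 = -331.26°; wrapped into (−180°, 180°]: 28.74°.
θ = atan2( sin Δλ · cos φ₂ , cos φ₁ · sin φ₂ − sin φ₁ · cos φ₂ · cos Δλ )
  = atan2(0.35564, -0.93462) = 159.167° → normalised to [0°, 360°): 159.167°.

159.2°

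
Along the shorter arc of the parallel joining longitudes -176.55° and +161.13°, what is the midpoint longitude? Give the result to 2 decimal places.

Signed shortest Δλ from -176.55° to +161.13° is -22.32°.
Midpoint longitude = -176.55° + (-22.32°)/2 = -176.55° − 11.16° = -187.71°.
Normalise into (−180°, 180°]: +172.29°.
(The naïve average (-176.55 + +161.13)/2 = -7.71° is on the wrong side of the globe.)

+172.29°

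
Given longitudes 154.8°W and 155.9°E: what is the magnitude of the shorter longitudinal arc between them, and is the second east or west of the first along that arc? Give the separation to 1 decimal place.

49.3° west

Raw difference: 155.9 − -154.8 = 310.7°.
Normalise into (−180°, 180°]: 310.7° − 360° = -49.3°.
Negative ⇒ the second point lies to the west; separation 49.3°.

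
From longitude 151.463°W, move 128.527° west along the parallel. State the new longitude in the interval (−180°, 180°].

Start at -151.463°; shift −128.527° → -279.990°.
-279.990° lies outside (−180°, 180°]; add 360° → +80.010°.

80.010°E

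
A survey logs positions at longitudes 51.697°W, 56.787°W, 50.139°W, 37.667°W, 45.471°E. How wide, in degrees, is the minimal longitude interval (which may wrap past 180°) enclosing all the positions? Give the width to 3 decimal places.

Sort the longitudes: -56.787°, -51.697°, -50.139°, -37.667°, +45.471°.
Eastward gaps between consecutive values (wrapping around): 5.090°, 1.558°, 12.472°, 83.138°, 257.742°.
Largest gap = 257.742° ⇒ minimal covering band is its complement: 360° − 257.742° = 102.258°.
Band runs from -56.787° eastward to +45.471°.

102.258°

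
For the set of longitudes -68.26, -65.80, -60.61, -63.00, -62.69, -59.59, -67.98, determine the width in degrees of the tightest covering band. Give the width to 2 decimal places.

Sort the longitudes: -68.26°, -67.98°, -65.80°, -63.00°, -62.69°, -60.61°, -59.59°.
Eastward gaps between consecutive values (wrapping around): 0.28°, 2.18°, 2.80°, 0.31°, 2.08°, 1.02°, 351.33°.
Largest gap = 351.33° ⇒ minimal covering band is its complement: 360° − 351.33° = 8.67°.
Band runs from -68.26° eastward to -59.59°.

8.67°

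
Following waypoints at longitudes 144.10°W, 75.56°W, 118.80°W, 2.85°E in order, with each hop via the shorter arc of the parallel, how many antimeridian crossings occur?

0

Leg 1: -144.10° → -75.56°, shortest Δλ = 68.54° (east) — does not cross 180°.
Leg 2: -75.56° → -118.80°, shortest Δλ = -43.24° (west) — does not cross 180°.
Leg 3: -118.80° → +2.85°, shortest Δλ = 121.65° (east) — does not cross 180°.
Total crossings: 0.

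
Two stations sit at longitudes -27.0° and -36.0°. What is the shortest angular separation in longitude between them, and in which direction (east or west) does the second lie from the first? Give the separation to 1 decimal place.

9.0° west

Raw difference: -36.0 − -27.0 = -9.0°.
Normalise into (−180°, 180°]: -9.0° stays -9.0°.
Negative ⇒ the second point lies to the west; separation 9.0°.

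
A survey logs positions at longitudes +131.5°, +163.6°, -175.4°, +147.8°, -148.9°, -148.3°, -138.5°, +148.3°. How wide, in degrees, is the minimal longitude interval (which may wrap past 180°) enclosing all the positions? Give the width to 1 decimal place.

Sort the longitudes: -175.4°, -148.9°, -148.3°, -138.5°, +131.5°, +147.8°, +148.3°, +163.6°.
Eastward gaps between consecutive values (wrapping around): 26.5°, 0.6°, 9.8°, 270.0°, 16.3°, 0.5°, 15.3°, 21.0°.
Largest gap = 270.0° ⇒ minimal covering band is its complement: 360° − 270.0° = 90.0°.
Band runs from +131.5° eastward to -138.5°, crossing the antimeridian.

90.0°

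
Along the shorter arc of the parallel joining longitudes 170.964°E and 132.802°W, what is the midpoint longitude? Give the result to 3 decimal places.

Signed shortest Δλ from +170.964° to -132.802° is +56.234°.
Midpoint longitude = +170.964° + (+56.234°)/2 = +170.964° + 28.117° = +199.081°.
Normalise into (−180°, 180°]: -160.919°.
(The naïve average (+170.964 + -132.802)/2 = 19.081° is on the wrong side of the globe.)

160.919°W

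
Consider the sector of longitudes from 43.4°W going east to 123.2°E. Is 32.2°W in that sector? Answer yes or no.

Band width going east from -43.4° to +123.2°: ((123.2 − -43.4) mod 360) = 166.6°.
Offset of -32.2° east of the west edge: ((-32.2 − -43.4) mod 360) = 11.2°.
11.2° ≤ 166.6° ⇒ inside.

Yes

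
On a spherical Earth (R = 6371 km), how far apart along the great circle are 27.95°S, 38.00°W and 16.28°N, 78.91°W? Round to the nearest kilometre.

6602 km

Δλ = -78.91 − -38.00 = -40.91°.
Δφ = 16.28 − -27.95 = 44.23°.
a = sin²(Δφ/2) + cos φ₁ · cos φ₂ · sin²(Δλ/2) = 0.245286.
c = 2·atan2(√a, √(1−a)) = 1.03628 rad → d = 6371·c ≈ 6602.12 km.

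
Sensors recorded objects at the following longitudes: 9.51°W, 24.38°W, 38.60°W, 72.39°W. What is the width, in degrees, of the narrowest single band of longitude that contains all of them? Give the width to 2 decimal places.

62.88°

Sort the longitudes: -72.39°, -38.60°, -24.38°, -9.51°.
Eastward gaps between consecutive values (wrapping around): 33.79°, 14.22°, 14.87°, 297.12°.
Largest gap = 297.12° ⇒ minimal covering band is its complement: 360° − 297.12° = 62.88°.
Band runs from -72.39° eastward to -9.51°.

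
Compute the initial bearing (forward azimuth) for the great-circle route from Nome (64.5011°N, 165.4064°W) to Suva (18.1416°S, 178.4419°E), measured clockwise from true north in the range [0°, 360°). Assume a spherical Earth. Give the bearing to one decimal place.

195.4°

Δλ = 178.4419 − -165.4064 = 343.8483°; wrapped into (−180°, 180°]: -16.1517°.
θ = atan2( sin Δλ · cos φ₂ , cos φ₁ · sin φ₂ − sin φ₁ · cos φ₂ · cos Δλ )
  = atan2(-0.26435, -0.95791) = -164.572° → normalised to [0°, 360°): 195.428°.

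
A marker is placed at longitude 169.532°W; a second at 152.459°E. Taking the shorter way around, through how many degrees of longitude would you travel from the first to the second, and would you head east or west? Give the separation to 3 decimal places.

38.009° west

Raw difference: 152.459 − -169.532 = 321.991°.
Normalise into (−180°, 180°]: 321.991° − 360° = -38.009°.
Negative ⇒ the second point lies to the west; separation 38.009°.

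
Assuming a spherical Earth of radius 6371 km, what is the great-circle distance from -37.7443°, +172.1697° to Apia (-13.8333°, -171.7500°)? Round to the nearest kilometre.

3097 km

Δλ = -171.7500 − 172.1697 = -343.9197°; wrapped into (−180°, 180°]: 16.0803°.
Δφ = -13.8333 − -37.7443 = 23.9110°.
a = sin²(Δφ/2) + cos φ₁ · cos φ₂ · sin²(Δλ/2) = 0.057933.
c = 2·atan2(√a, √(1−a)) = 0.48616 rad → d = 6371·c ≈ 3097.31 km.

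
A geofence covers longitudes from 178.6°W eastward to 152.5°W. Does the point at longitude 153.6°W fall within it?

Yes

Band width going east from -178.6° to -152.5°: ((-152.5 − -178.6) mod 360) = 26.1°.
Offset of -153.6° east of the west edge: ((-153.6 − -178.6) mod 360) = 25.0°.
25.0° ≤ 26.1° ⇒ inside.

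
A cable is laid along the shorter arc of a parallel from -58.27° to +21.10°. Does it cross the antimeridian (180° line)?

Signed shortest Δλ = ((21.10 − -58.27 + 180) mod 360) − 180 = 79.37°.
Going east by 79.37° from -58.27° reaches +21.10° without touching 180°.

No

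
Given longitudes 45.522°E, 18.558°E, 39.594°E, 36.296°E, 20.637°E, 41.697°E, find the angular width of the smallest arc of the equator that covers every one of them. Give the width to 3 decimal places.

Sort the longitudes: +18.558°, +20.637°, +36.296°, +39.594°, +41.697°, +45.522°.
Eastward gaps between consecutive values (wrapping around): 2.079°, 15.659°, 3.298°, 2.103°, 3.825°, 333.036°.
Largest gap = 333.036° ⇒ minimal covering band is its complement: 360° − 333.036° = 26.964°.
Band runs from +18.558° eastward to +45.522°.

26.964°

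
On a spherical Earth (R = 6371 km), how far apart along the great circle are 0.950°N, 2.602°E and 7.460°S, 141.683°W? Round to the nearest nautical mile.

Δλ = -141.683 − 2.602 = -144.285°.
Δφ = -7.460 − 0.950 = -8.410°.
a = sin²(Δφ/2) + cos φ₁ · cos φ₂ · sin²(Δλ/2) = 0.903550.
c = 2·atan2(√a, √(1−a)) = 2.51002 rad → d = 6371·c ≈ 15991.34 km ≈ 8634.63 nmi.

8635 nmi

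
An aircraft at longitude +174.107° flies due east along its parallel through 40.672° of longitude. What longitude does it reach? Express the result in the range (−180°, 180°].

Start at +174.107°; shift +40.672° → +214.779°.
+214.779° lies outside (−180°, 180°]; subtract 360° → -145.221°.

-145.221°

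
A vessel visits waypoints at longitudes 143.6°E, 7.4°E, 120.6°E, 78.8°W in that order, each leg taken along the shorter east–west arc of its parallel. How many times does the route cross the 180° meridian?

Leg 1: +143.6° → +7.4°, shortest Δλ = -136.2° (west) — does not cross 180°.
Leg 2: +7.4° → +120.6°, shortest Δλ = 113.2° (east) — does not cross 180°.
Leg 3: +120.6° → -78.8°, shortest Δλ = 160.6° (east) — crosses 180°.
Total crossings: 1.

1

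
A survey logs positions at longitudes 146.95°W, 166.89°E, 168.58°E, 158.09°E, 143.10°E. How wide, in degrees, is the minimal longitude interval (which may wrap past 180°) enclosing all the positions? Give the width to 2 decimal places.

Sort the longitudes: -146.95°, +143.10°, +158.09°, +166.89°, +168.58°.
Eastward gaps between consecutive values (wrapping around): 290.05°, 14.99°, 8.80°, 1.69°, 44.47°.
Largest gap = 290.05° ⇒ minimal covering band is its complement: 360° − 290.05° = 69.95°.
Band runs from +143.10° eastward to -146.95°, crossing the antimeridian.

69.95°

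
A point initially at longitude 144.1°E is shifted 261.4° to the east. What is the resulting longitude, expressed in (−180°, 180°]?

45.5°E

Start at +144.1°; shift +261.4° → +405.5°.
+405.5° lies outside (−180°, 180°]; subtract 360° → +45.5°.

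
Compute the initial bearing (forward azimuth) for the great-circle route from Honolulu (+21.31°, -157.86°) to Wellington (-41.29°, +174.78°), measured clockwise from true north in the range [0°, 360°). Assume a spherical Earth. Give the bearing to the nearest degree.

202°

Δλ = 174.78 − -157.86 = 332.64°; wrapped into (−180°, 180°]: -27.36°.
θ = atan2( sin Δλ · cos φ₂ , cos φ₁ · sin φ₂ − sin φ₁ · cos φ₂ · cos Δλ )
  = atan2(-0.34532, -0.85727) = -158.060° → normalised to [0°, 360°): 201.940°.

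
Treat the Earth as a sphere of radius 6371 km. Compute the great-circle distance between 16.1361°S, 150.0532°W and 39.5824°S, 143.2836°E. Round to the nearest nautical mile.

3719 nmi

Δλ = 143.2836 − -150.0532 = 293.3368°; wrapped into (−180°, 180°]: -66.6632°.
Δφ = -39.5824 − -16.1361 = -23.4463°.
a = sin²(Δφ/2) + cos φ₁ · cos φ₂ · sin²(Δλ/2) = 0.264818.
c = 2·atan2(√a, √(1−a)) = 1.08109 rad → d = 6371·c ≈ 6887.64 km ≈ 3719.03 nmi.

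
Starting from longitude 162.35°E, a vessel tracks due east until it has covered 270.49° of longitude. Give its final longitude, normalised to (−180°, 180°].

Start at +162.35°; shift +270.49° → +432.84°.
+432.84° lies outside (−180°, 180°]; subtract 360° → +72.84°.

72.84°E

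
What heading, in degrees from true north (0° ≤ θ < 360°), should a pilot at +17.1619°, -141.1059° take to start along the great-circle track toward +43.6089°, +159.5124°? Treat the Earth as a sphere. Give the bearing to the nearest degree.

311°

Δλ = 159.5124 − -141.1059 = 300.6183°; wrapped into (−180°, 180°]: -59.3817°.
θ = atan2( sin Δλ · cos φ₂ , cos φ₁ · sin φ₂ − sin φ₁ · cos φ₂ · cos Δλ )
  = atan2(-0.62312, 0.55021) = -48.556° → normalised to [0°, 360°): 311.444°.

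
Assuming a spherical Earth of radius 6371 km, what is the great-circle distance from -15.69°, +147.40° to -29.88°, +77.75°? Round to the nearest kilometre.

Δλ = 77.75 − 147.40 = -69.65°.
Δφ = -29.88 − -15.69 = -14.19°.
a = sin²(Δφ/2) + cos φ₁ · cos φ₂ · sin²(Δλ/2) = 0.287491.
c = 2·atan2(√a, √(1−a)) = 1.13182 rad → d = 6371·c ≈ 7210.79 km.

7211 km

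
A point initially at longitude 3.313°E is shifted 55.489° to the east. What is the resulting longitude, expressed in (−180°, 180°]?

58.802°E

Start at +3.313°; shift +55.489° → +58.802°.
+58.802° already lies in (−180°, 180°].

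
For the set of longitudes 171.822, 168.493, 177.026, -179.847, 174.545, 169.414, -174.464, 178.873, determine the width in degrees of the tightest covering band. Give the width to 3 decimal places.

17.043°

Sort the longitudes: -179.847°, -174.464°, +168.493°, +169.414°, +171.822°, +174.545°, +177.026°, +178.873°.
Eastward gaps between consecutive values (wrapping around): 5.383°, 342.957°, 0.921°, 2.408°, 2.723°, 2.481°, 1.847°, 1.280°.
Largest gap = 342.957° ⇒ minimal covering band is its complement: 360° − 342.957° = 17.043°.
Band runs from +168.493° eastward to -174.464°, crossing the antimeridian.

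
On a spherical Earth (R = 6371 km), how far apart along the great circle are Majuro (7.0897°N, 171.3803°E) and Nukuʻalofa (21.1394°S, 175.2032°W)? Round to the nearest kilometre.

Δλ = -175.2032 − 171.3803 = -346.5835°; wrapped into (−180°, 180°]: 13.4165°.
Δφ = -21.1394 − 7.0897 = -28.2291°.
a = sin²(Δφ/2) + cos φ₁ · cos φ₂ · sin²(Δλ/2) = 0.072098.
c = 2·atan2(√a, √(1−a)) = 0.54369 rad → d = 6371·c ≈ 3463.87 km.

3464 km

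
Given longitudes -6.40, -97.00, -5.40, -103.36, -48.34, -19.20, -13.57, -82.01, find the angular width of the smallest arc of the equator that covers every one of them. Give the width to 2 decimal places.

Sort the longitudes: -103.36°, -97.00°, -82.01°, -48.34°, -19.20°, -13.57°, -6.40°, -5.40°.
Eastward gaps between consecutive values (wrapping around): 6.36°, 14.99°, 33.67°, 29.14°, 5.63°, 7.17°, 1.00°, 262.04°.
Largest gap = 262.04° ⇒ minimal covering band is its complement: 360° − 262.04° = 97.96°.
Band runs from -103.36° eastward to -5.40°.

97.96°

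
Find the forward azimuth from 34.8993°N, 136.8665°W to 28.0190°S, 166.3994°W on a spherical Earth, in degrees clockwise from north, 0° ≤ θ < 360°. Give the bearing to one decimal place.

Δλ = -166.3994 − -136.8665 = -29.5329°.
θ = atan2( sin Δλ · cos φ₂ , cos φ₁ · sin φ₂ − sin φ₁ · cos φ₂ · cos Δλ )
  = atan2(-0.43515, -0.82474) = -152.183° → normalised to [0°, 360°): 207.817°.

207.8°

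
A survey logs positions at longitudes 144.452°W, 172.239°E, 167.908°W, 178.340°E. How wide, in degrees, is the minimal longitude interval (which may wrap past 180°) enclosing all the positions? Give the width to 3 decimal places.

Sort the longitudes: -167.908°, -144.452°, +172.239°, +178.340°.
Eastward gaps between consecutive values (wrapping around): 23.456°, 316.691°, 6.101°, 13.752°.
Largest gap = 316.691° ⇒ minimal covering band is its complement: 360° − 316.691° = 43.309°.
Band runs from +172.239° eastward to -144.452°, crossing the antimeridian.

43.309°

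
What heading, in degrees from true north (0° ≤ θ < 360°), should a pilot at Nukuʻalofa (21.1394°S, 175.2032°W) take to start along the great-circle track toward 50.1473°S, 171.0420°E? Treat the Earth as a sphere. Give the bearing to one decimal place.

197.2°

Δλ = 171.0420 − -175.2032 = 346.2452°; wrapped into (−180°, 180°]: -13.7548°.
θ = atan2( sin Δλ · cos φ₂ , cos φ₁ · sin φ₂ − sin φ₁ · cos φ₂ · cos Δλ )
  = atan2(-0.15237, -0.49156) = -162.778° → normalised to [0°, 360°): 197.222°.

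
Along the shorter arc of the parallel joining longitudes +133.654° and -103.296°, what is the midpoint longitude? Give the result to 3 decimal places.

Signed shortest Δλ from +133.654° to -103.296° is +123.050°.
Midpoint longitude = +133.654° + (+123.050°)/2 = +133.654° + 61.525° = +195.179°.
Normalise into (−180°, 180°]: -164.821°.
(The naïve average (+133.654 + -103.296)/2 = 15.179° is on the wrong side of the globe.)

-164.821°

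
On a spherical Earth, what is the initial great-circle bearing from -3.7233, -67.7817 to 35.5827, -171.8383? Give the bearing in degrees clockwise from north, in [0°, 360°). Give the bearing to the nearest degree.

Δλ = -171.8383 − -67.7817 = -104.0566°.
θ = atan2( sin Δλ · cos φ₂ , cos φ₁ · sin φ₂ − sin φ₁ · cos φ₂ · cos Δλ )
  = atan2(-0.78892, 0.56782) = -54.256° → normalised to [0°, 360°): 305.744°.

306°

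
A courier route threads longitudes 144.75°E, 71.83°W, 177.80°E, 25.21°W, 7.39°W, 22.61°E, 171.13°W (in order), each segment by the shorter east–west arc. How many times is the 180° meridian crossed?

4

Leg 1: +144.75° → -71.83°, shortest Δλ = 143.42° (east) — crosses 180°.
Leg 2: -71.83° → +177.80°, shortest Δλ = -110.37° (west) — crosses 180°.
Leg 3: +177.80° → -25.21°, shortest Δλ = 156.99° (east) — crosses 180°.
Leg 4: -25.21° → -7.39°, shortest Δλ = 17.82° (east) — does not cross 180°.
Leg 5: -7.39° → +22.61°, shortest Δλ = 30.0° (east) — does not cross 180°.
Leg 6: +22.61° → -171.13°, shortest Δλ = 166.26° (east) — crosses 180°.
Total crossings: 4.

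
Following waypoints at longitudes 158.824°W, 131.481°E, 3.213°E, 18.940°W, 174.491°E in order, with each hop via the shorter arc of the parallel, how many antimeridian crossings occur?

2

Leg 1: -158.824° → +131.481°, shortest Δλ = -69.695° (west) — crosses 180°.
Leg 2: +131.481° → +3.213°, shortest Δλ = -128.268° (west) — does not cross 180°.
Leg 3: +3.213° → -18.940°, shortest Δλ = -22.153° (west) — does not cross 180°.
Leg 4: -18.940° → +174.491°, shortest Δλ = -166.569° (west) — crosses 180°.
Total crossings: 2.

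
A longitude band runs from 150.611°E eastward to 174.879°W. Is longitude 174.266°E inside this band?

Yes

Band width going east from +150.611° to -174.879°: ((-174.879 − 150.611) mod 360) = 34.510°.
Offset of +174.266° east of the west edge: ((174.266 − 150.611) mod 360) = 23.655°.
23.655° ≤ 34.510° ⇒ inside.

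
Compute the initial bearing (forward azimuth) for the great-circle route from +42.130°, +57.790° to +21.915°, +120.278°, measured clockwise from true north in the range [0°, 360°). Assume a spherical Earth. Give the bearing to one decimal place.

Δλ = 120.278 − 57.790 = 62.488°.
θ = atan2( sin Δλ · cos φ₂ , cos φ₁ · sin φ₂ − sin φ₁ · cos φ₂ · cos Δλ )
  = atan2(0.82282, -0.01068) = 90.744° → normalised to [0°, 360°): 90.744°.

90.7°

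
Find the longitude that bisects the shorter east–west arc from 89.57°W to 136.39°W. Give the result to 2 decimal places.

112.98°W

Signed shortest Δλ from -89.57° to -136.39° is -46.82°.
Midpoint longitude = -89.57° + (-46.82°)/2 = -89.57° − 23.41° = -112.98°.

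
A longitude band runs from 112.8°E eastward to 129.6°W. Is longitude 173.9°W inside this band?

Yes

Band width going east from +112.8° to -129.6°: ((-129.6 − 112.8) mod 360) = 117.6°.
Offset of -173.9° east of the west edge: ((-173.9 − 112.8) mod 360) = 73.3°.
73.3° ≤ 117.6° ⇒ inside.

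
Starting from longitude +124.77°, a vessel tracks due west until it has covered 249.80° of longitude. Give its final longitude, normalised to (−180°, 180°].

Start at +124.77°; shift −249.80° → -125.03°.
-125.03° already lies in (−180°, 180°].

-125.03°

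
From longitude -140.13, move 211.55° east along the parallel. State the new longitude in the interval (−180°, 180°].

+71.42°

Start at -140.13°; shift +211.55° → +71.42°.
+71.42° already lies in (−180°, 180°].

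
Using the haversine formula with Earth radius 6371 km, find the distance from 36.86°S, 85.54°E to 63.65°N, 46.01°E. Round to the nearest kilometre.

11707 km

Δλ = 46.01 − 85.54 = -39.53°.
Δφ = 63.65 − -36.86 = 100.51°.
a = sin²(Δφ/2) + cos φ₁ · cos φ₂ · sin²(Δλ/2) = 0.631814.
c = 2·atan2(√a, √(1−a)) = 1.83758 rad → d = 6371·c ≈ 11707.21 km.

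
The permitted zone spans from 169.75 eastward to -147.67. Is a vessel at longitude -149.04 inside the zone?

Band width going east from +169.75° to -147.67°: ((-147.67 − 169.75) mod 360) = 42.58°.
Offset of -149.04° east of the west edge: ((-149.04 − 169.75) mod 360) = 41.21°.
41.21° ≤ 42.58° ⇒ inside.

Yes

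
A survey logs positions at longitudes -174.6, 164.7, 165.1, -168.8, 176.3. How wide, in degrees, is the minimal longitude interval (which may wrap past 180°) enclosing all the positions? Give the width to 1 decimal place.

26.5°

Sort the longitudes: -174.6°, -168.8°, +164.7°, +165.1°, +176.3°.
Eastward gaps between consecutive values (wrapping around): 5.8°, 333.5°, 0.4°, 11.2°, 9.1°.
Largest gap = 333.5° ⇒ minimal covering band is its complement: 360° − 333.5° = 26.5°.
Band runs from +164.7° eastward to -168.8°, crossing the antimeridian.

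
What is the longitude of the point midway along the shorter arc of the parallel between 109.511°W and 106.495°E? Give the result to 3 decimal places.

Signed shortest Δλ from -109.511° to +106.495° is -143.994°.
Midpoint longitude = -109.511° + (-143.994°)/2 = -109.511° − 71.997° = -181.508°.
Normalise into (−180°, 180°]: +178.492°.
(The naïve average (-109.511 + +106.495)/2 = -1.508° is on the wrong side of the globe.)

178.492°E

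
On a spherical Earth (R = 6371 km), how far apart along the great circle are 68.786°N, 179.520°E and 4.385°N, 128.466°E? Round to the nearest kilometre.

8079 km

Δλ = 128.466 − 179.520 = -51.054°.
Δφ = 4.385 − 68.786 = -64.401°.
a = sin²(Δφ/2) + cos φ₁ · cos φ₂ · sin²(Δλ/2) = 0.350967.
c = 2·atan2(√a, √(1−a)) = 1.26813 rad → d = 6371·c ≈ 8079.25 km.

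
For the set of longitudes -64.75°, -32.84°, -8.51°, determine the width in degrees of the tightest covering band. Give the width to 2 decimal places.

Sort the longitudes: -64.75°, -32.84°, -8.51°.
Eastward gaps between consecutive values (wrapping around): 31.91°, 24.33°, 303.76°.
Largest gap = 303.76° ⇒ minimal covering band is its complement: 360° − 303.76° = 56.24°.
Band runs from -64.75° eastward to -8.51°.

56.24°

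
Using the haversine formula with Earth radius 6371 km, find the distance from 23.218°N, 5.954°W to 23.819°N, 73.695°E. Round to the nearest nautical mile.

4318 nmi

Δλ = 73.695 − -5.954 = 79.649°.
Δφ = 23.819 − 23.218 = 0.601°.
a = sin²(Δφ/2) + cos φ₁ · cos φ₂ · sin²(Δλ/2) = 0.344864.
c = 2·atan2(√a, √(1−a)) = 1.25532 rad → d = 6371·c ≈ 7997.63 km ≈ 4318.38 nmi.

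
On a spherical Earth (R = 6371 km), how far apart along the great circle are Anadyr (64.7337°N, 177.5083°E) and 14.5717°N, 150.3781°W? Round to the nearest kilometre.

Δλ = -150.3781 − 177.5083 = -327.8864°; wrapped into (−180°, 180°]: 32.1136°.
Δφ = 14.5717 − 64.7337 = -50.1620°.
a = sin²(Δφ/2) + cos φ₁ · cos φ₂ · sin²(Δλ/2) = 0.211293.
c = 2·atan2(√a, √(1−a)) = 0.95524 rad → d = 6371·c ≈ 6085.83 km.

6086 km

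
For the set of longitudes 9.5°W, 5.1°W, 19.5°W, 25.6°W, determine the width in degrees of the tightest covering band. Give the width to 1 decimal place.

20.5°

Sort the longitudes: -25.6°, -19.5°, -9.5°, -5.1°.
Eastward gaps between consecutive values (wrapping around): 6.1°, 10.0°, 4.4°, 339.5°.
Largest gap = 339.5° ⇒ minimal covering band is its complement: 360° − 339.5° = 20.5°.
Band runs from -25.6° eastward to -5.1°.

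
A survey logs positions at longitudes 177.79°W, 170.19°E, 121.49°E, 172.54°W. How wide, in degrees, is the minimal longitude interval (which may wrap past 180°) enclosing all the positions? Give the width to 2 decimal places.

65.97°

Sort the longitudes: -177.79°, -172.54°, +121.49°, +170.19°.
Eastward gaps between consecutive values (wrapping around): 5.25°, 294.03°, 48.70°, 12.02°.
Largest gap = 294.03° ⇒ minimal covering band is its complement: 360° − 294.03° = 65.97°.
Band runs from +121.49° eastward to -172.54°, crossing the antimeridian.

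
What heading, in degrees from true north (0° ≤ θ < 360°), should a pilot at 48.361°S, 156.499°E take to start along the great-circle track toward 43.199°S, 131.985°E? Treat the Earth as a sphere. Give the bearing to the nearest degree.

278°

Δλ = 131.985 − 156.499 = -24.514°.
θ = atan2( sin Δλ · cos φ₂ , cos φ₁ · sin φ₂ − sin φ₁ · cos φ₂ · cos Δλ )
  = atan2(-0.30247, 0.04086) = -82.306° → normalised to [0°, 360°): 277.694°.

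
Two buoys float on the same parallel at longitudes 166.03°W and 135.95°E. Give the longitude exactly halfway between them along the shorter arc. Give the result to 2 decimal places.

Signed shortest Δλ from -166.03° to +135.95° is -58.02°.
Midpoint longitude = -166.03° + (-58.02°)/2 = -166.03° − 29.01° = -195.04°.
Normalise into (−180°, 180°]: +164.96°.
(The naïve average (-166.03 + +135.95)/2 = -15.04° is on the wrong side of the globe.)

164.96°E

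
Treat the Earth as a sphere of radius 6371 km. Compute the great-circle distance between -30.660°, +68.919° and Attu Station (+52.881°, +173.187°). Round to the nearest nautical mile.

Δλ = 173.187 − 68.919 = 104.268°.
Δφ = 52.881 − -30.660 = 83.541°.
a = sin²(Δφ/2) + cos φ₁ · cos φ₂ · sin²(Δλ/2) = 0.767280.
c = 2·atan2(√a, √(1−a)) = 2.13478 rad → d = 6371·c ≈ 13600.70 km ≈ 7343.79 nmi.

7344 nmi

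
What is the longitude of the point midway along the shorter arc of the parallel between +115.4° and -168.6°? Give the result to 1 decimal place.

+153.4°

Signed shortest Δλ from +115.4° to -168.6° is +76.0°.
Midpoint longitude = +115.4° + (+76.0°)/2 = +115.4° + 38.0° = +153.4°.
(The naïve average (+115.4 + -168.6)/2 = -26.6° is on the wrong side of the globe.)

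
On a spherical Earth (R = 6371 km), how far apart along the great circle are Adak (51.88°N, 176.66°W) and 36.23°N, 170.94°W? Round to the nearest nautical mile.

Δλ = -170.94 − -176.66 = 5.72°.
Δφ = 36.23 − 51.88 = -15.65°.
a = sin²(Δφ/2) + cos φ₁ · cos φ₂ · sin²(Δλ/2) = 0.019776.
c = 2·atan2(√a, √(1−a)) = 0.28219 rad → d = 6371·c ≈ 1797.83 km ≈ 970.75 nmi.

971 nmi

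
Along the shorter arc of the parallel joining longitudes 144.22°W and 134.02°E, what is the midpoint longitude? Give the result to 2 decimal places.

174.90°E

Signed shortest Δλ from -144.22° to +134.02° is -81.76°.
Midpoint longitude = -144.22° + (-81.76°)/2 = -144.22° − 40.88° = -185.10°.
Normalise into (−180°, 180°]: +174.90°.
(The naïve average (-144.22 + +134.02)/2 = -5.1° is on the wrong side of the globe.)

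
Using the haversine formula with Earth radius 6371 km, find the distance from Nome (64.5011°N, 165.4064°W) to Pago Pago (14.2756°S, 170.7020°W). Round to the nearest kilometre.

8771 km

Δλ = -170.7020 − -165.4064 = -5.2956°.
Δφ = -14.2756 − 64.5011 = -78.7767°.
a = sin²(Δφ/2) + cos φ₁ · cos φ₂ · sin²(Δλ/2) = 0.403574.
c = 2·atan2(√a, √(1−a)) = 1.37673 rad → d = 6371·c ≈ 8771.13 km.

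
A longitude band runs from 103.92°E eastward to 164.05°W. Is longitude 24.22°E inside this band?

Band width going east from +103.92° to -164.05°: ((-164.05 − 103.92) mod 360) = 92.03°.
Offset of +24.22° east of the west edge: ((24.22 − 103.92) mod 360) = 280.30°.
280.30° > 92.03° ⇒ outside.

No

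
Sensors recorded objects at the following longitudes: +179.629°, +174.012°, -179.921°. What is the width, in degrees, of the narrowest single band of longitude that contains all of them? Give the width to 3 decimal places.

Sort the longitudes: -179.921°, +174.012°, +179.629°.
Eastward gaps between consecutive values (wrapping around): 353.933°, 5.617°, 0.450°.
Largest gap = 353.933° ⇒ minimal covering band is its complement: 360° − 353.933° = 6.067°.
Band runs from +174.012° eastward to -179.921°, crossing the antimeridian.

6.067°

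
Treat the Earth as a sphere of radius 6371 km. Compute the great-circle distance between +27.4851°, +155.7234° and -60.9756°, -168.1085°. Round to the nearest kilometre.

Δλ = -168.1085 − 155.7234 = -323.8319°; wrapped into (−180°, 180°]: 36.1681°.
Δφ = -60.9756 − 27.4851 = -88.4607°.
a = sin²(Δφ/2) + cos φ₁ · cos φ₂ · sin²(Δλ/2) = 0.528042.
c = 2·atan2(√a, √(1−a)) = 1.62691 rad → d = 6371·c ≈ 10365.04 km.

10365 km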